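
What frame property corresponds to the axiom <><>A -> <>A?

Transitivity

This schema is equivalent to the 4 axiom □A → □□A.
Its frame correspondent is transitivity — forall x forall y forall z (Rxy & Ryz -> Rxz).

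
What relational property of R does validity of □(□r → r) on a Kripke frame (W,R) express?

shift-reflexivity

Suppose □(□r→r) is valid. Take Rxy and set V(r)={w : Ryw}. Then at y, □r holds; since □(□r→r) at x, □r→r at y, so r at y, i.e. Ryy.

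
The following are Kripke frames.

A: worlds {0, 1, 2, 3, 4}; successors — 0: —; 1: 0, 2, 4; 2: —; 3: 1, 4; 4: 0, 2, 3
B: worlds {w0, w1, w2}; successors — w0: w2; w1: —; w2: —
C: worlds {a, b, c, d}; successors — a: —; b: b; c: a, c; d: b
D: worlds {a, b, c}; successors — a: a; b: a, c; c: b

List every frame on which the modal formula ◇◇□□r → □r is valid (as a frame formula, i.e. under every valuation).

B

Frame correspondent (Sahlqvist): ∀x ∀y ∀z ((xR²y ∧ xRz) → ∃w (yR²w ∧ z = w)) — i.e. a generalized confluence (Geach) condition.
A: fails — 1R²0, 1R0 but no w with 0R²w and 0=w.
B: ✓.
C: fails — cR²a, cRa but no w with aR²w and a=w.
D: fails — bR²a, bRc but no w with aR²w and c=w.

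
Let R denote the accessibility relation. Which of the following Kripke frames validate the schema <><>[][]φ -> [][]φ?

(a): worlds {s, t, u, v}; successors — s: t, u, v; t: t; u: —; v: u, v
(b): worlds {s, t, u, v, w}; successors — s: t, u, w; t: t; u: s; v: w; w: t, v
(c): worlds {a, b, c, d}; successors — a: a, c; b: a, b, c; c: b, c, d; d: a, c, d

This is the axiom for a generalized confluence (Geach) condition; its first-order frame correspondent is forall x forall y forall z ((x R^2 y & x R^2 z) -> exists w (y R^2 w & z = w)).
(a): fails — sR²t, sR²u but no w with tR²w and u=w.
(b): fails — sR²t, sR²s but no w* with tR²w* and s=w*.
(c): holds.

(c)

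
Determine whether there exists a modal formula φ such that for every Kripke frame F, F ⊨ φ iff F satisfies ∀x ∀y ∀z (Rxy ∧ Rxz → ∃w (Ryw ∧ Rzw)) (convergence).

The condition is convergence. A defining modal formula is ◇□q → □◇q.
Suppose ◇□q→□◇q is valid. Take Rxy, Rxz and set V(q)={w : Ryw}. Then □q at y so ◇□q at x, so □◇q at x, so ◇q at z, giving w with Rzw and Ryw.

Yes — defined by ◇□q → □◇q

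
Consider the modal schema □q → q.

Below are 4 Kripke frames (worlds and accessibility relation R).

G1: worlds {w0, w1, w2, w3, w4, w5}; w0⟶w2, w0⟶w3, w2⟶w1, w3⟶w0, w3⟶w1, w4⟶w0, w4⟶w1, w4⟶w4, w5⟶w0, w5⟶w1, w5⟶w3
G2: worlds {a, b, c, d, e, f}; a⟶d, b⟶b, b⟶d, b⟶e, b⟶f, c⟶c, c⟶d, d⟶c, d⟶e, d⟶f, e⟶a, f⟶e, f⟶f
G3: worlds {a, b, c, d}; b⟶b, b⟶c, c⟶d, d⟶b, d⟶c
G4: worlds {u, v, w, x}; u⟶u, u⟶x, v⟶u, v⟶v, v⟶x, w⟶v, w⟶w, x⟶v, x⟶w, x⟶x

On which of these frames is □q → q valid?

G4

Frame correspondent (Sahlqvist): ∀x Rxx — i.e. reflexivity.
G1: fails — world w0 does not see itself.
G2: fails — world a does not see itself.
G3: fails — world a does not see itself.
G4: holds.
Valid on: G4.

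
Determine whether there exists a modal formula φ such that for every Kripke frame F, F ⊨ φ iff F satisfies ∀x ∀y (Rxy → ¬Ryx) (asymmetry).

If a class were modally definable it would be closed under surjective bounded morphisms (Goldblatt–Thomason).
The 4-cycle (worlds 0,1,2,3 with 0→1→2→3→0) is asymmetric. Mapping every world to a single reflexive point • is a surjective bounded morphism, and the reflexive point is not asymmetric (R•• but asymmetry requires ¬R••).
Hence asymmetry is not modally definable.

Not definable by any modal formula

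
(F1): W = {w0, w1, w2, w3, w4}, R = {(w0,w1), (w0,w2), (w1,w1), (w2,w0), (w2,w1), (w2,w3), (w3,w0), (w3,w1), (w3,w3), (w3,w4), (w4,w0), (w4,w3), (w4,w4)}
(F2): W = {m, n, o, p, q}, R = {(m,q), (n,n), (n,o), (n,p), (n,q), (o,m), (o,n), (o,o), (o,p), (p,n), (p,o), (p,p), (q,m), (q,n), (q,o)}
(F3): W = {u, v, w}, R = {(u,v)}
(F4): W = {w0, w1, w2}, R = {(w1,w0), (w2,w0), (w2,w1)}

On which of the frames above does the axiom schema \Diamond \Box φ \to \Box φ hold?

Frame correspondent (Sahlqvist): \forall x \forall y \forall z ((xRy \wedge xRz) \to \exists w (yRw \wedge z = w)) — i.e. a generalized confluence (Geach) condition.
(F1): fails — w0Rw1, w0Rw2 but no w with w1Rw and w2=w.
(F2): fails — mRq, mRq but no w with qRw and q=w.
(F3): fails — uRv, uRv but no t with vRt and v=t.
(F4): fails — w1Rw0, w1Rw0 but no w with w0Rw and w0=w.
Valid on no frame.

none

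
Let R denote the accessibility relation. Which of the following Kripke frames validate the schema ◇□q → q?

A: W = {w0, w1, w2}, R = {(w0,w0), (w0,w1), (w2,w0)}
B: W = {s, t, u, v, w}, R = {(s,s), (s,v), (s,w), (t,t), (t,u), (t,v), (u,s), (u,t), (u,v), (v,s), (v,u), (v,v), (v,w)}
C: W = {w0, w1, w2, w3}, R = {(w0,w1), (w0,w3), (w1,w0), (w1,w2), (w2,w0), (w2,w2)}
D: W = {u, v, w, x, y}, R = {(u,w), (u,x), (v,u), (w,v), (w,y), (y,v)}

none

The schema corresponds to symmetry: ∀x ∀y (Rxy → Ryx).
A: fails — Rw0w1 but not Rw1w0.
B: fails — Rtv but not Rvt.
C: fails — Rw1w2 but not Rw2w1.
D: fails — Ruw but not Rwu.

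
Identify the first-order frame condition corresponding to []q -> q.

Reflexivity

Suppose □q→q is valid. At any x set V(q)={w : Rxw}. Then □q holds at x, so q holds at x, i.e. Rxx.
Conversely, any frame satisfying forall x Rxx validates the schema.
Frame condition: forall x Rxx.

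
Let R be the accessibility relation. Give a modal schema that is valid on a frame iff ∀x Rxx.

□r → r

A defining formula is □r → r (the T axiom).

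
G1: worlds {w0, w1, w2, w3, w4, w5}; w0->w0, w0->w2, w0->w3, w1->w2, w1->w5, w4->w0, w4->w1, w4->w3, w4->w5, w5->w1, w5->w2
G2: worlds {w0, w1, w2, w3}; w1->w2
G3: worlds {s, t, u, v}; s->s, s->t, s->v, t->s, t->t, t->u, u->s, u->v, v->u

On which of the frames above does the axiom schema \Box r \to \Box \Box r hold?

G2

Frame correspondent (Sahlqvist): \forall x \forall y \forall z (Rxy \wedge Ryz \to Rxz) — i.e. transitivity.
G1: fails — Rw1w5 and Rw5w1 but not Rw1w1.
G2: satisfies the condition.
G3: fails — Ruv and Rvu but not Ruu.
Valid on: G2.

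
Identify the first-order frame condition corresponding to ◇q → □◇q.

Suppose ◇q→□◇q is valid. Take Rxy, Rxz and set V(q)={y}. Then ◇q at x, so □◇q at x, so ◇q at z, so some w with Rzw has q; w=y, i.e. Rzy. By symmetry of the argument, Ryz.

the Euclidean property: ∀x ∀y ∀z (Rxy ∧ Rxz → Ryz)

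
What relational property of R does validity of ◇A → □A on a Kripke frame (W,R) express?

Suppose ◇A→□A is valid. Take Rxy, Rxz and set V(A)={y}. Then ◇A at x, so □A at x, so A at z, i.e. z=y.
The converse is a direct semantic check.
Frame condition: ∀x ∀y ∀z (Rxy ∧ Rxz → y = z).

Partial functionality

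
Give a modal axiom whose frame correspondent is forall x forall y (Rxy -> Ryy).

□(□q → q)

A defining formula is □(□q → q) (the T□ axiom).
Suppose □(□q→q) is valid. Take Rxy and set V(q)={w : Ryw}. Then at y, □q holds; since □(□q→q) at x, □q→q at y, so q at y, i.e. Ryy.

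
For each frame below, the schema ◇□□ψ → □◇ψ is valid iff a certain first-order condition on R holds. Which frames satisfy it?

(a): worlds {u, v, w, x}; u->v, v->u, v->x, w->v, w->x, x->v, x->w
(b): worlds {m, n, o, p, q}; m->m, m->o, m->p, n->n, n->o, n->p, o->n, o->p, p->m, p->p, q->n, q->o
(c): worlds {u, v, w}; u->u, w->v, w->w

This is the axiom for a generalized confluence (Geach) condition; its first-order frame correspondent is ∀x ∀y ∀z ((xRy ∧ xRz) → ∃w (yR²w ∧ zRw)).
(a): fails — uRv, uRv but no t with vR²t and vRt.
(b): holds.
(c): fails — wRv, wRv but no t with vR²t and vRt.

(b)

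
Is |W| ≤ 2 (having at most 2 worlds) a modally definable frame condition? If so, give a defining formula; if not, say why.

Any modally definable frame class is closed under disjoint unions.
Any modal formula valid on each of 3 disjoint one-world frames is valid on their disjoint union (validity is preserved under disjoint unions). Each one-world frame has |W|=1≤2, but the union has |W|=3.
So no modal formula (or set of formulas) defines exactly the |W|≤2 frames.

Not modally definable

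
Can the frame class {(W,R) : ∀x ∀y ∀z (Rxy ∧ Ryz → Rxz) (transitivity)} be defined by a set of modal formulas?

Yes — defined by □r → □□r

This is a Sahlqvist condition; the 4 axiom □r → □□r defines it.
Suppose □r→□□r is valid. Take Rxy, Ryz and set V(r)={w : Rxw}. Then □r at x, so □□r at x, so □r at y, so r at z, i.e. Rxz.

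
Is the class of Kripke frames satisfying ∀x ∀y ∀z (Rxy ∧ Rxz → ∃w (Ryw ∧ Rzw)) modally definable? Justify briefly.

Yes, by ◇□q → □◇q

This is a Sahlqvist condition; the .2 axiom ◇□q → □◇q defines it.
Suppose ◇□q→□◇q is valid. Take Rxy, Rxz and set V(q)={w : Ryw}. Then □q at y so ◇□q at x, so □◇q at x, so ◇q at z, giving w with Rzw and Ryw.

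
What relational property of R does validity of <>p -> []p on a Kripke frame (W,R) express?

Partial functionality

Suppose ◇p→□p is valid. Take Rxy, Rxz and set V(p)={y}. Then ◇p at x, so □p at x, so p at z, i.e. z=y.
Conversely, any frame satisfying forall x forall y forall z (Rxy & Rxz -> y = z) validates the schema.
Frame condition: forall x forall y forall z (Rxy & Rxz -> y = z).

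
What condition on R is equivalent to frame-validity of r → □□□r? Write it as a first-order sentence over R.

This is a Sahlqvist (Geach-type) schema ◇^0□^0r → □^3◇^0r.
Minimal-valuation argument: fix x; take any y with xR^0y and any z with xR^3z. Set V(r) to the set of worlds R-reachable from y in exactly 0 steps. Then □^0r holds at y, so the antecedent holds at x; validity forces ◇^0r at z, giving a w with zR^0w and yR^0w.
First-order correspondent: ∀x ∀z (xR³z → ∃w (x = w ∧ z = w)).

∀x ∀z (xR³z → ∃w (x = w ∧ z = w))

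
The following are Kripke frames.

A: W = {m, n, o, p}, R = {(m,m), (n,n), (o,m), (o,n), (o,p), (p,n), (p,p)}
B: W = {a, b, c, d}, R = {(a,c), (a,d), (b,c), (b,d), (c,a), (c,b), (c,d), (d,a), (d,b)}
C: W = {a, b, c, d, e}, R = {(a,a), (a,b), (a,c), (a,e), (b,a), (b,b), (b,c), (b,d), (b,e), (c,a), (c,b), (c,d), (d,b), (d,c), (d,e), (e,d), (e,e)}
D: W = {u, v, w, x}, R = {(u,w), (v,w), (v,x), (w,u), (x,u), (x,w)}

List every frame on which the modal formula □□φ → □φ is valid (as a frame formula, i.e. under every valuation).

This is the axiom for density; its first-order frame correspondent is ∀x ∀y (Rxy → ∃z (Rxz ∧ Rzy)).
A: satisfies the condition.
B: fails — Rbc but no z with Rbz and Rzc.
C: satisfies the condition.
D: fails — Rwu but no z with Rwz and Rzu.

A, C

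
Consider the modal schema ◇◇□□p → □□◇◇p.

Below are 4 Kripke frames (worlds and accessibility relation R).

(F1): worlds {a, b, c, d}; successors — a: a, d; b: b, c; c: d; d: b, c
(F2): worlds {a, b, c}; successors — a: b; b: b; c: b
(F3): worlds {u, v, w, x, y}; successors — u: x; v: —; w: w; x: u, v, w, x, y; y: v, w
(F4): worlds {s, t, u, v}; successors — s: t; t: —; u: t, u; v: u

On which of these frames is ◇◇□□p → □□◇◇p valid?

The schema corresponds to a generalized confluence (Geach) condition: ∀x ∀y ∀z ((xR²y ∧ xR²z) → ∃w (yR²w ∧ zR²w)).
(F1): ✓.
(F2): ✓.
(F3): fails — uR²u, uR²v but no t with uR²t and vR²t.
(F4): fails — uR²t, uR²t but no w with tR²w and tR²w.
Valid on: (F1), (F2).

(F1), (F2)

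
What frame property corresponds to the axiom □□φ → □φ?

Suppose □□φ→□φ is valid. Take Rxy and set V(φ)={w : xR²w}. Then □□φ at x, so □φ at x, so φ at y, i.e. ∃z(Rxz∧Rzy).
Conversely, on a frame with density the schema holds at every world under every valuation.
Frame condition: ∀x ∀y (Rxy → ∃z (Rxz ∧ Rzy)).

density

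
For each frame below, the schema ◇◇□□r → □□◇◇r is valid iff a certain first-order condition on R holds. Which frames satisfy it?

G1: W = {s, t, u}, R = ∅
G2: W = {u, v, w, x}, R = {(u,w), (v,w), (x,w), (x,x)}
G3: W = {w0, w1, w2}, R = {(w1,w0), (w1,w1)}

The schema corresponds to a generalized confluence (Geach) condition: ∀x ∀y ∀z ((xR²y ∧ xR²z) → ∃w (yR²w ∧ zR²w)).
G1: holds.
G2: fails — xR²w, xR²w but no t with wR²t and wR²t.
G3: fails — w1R²w0, w1R²w0 but no w with w0R²w and w0R²w.
Valid on: G1.

G1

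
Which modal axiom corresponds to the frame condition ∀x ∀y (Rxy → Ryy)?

□(□ψ → ψ)

This is shift-reflexivity; the standard corresponding axiom is T□: □(□ψ → ψ).
Suppose □(□ψ→ψ) is valid. Take Rxy and set V(ψ)={w : Ryw}. Then at y, □ψ holds; since □(□ψ→ψ) at x, □ψ→ψ at y, so ψ at y, i.e. Ryy.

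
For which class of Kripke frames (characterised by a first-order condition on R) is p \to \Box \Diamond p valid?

Suppose p→□◇p is valid. Take Rxy and set V(p)={x}. Then p at x, so □◇p at x, so ◇p at y, so some z with Ryz has p; z=x, i.e. Ryx.

symmetry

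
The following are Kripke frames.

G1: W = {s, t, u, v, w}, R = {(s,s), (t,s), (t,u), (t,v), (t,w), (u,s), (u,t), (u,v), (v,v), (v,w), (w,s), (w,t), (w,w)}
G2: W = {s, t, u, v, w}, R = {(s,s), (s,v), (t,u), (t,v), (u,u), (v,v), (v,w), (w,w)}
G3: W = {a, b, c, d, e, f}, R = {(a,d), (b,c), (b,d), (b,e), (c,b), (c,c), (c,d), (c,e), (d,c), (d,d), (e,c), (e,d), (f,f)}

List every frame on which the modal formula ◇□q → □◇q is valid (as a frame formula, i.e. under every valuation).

G3

The schema corresponds to convergence: ∀x ∀y ∀z (Rxy ∧ Rxz → ∃w (Ryw ∧ Rzw)).
G1: fails — Rtv and Rts but v and s have no common successor.
G2: fails — Rtv and Rtu but v and u have no common successor.
G3: satisfies the condition.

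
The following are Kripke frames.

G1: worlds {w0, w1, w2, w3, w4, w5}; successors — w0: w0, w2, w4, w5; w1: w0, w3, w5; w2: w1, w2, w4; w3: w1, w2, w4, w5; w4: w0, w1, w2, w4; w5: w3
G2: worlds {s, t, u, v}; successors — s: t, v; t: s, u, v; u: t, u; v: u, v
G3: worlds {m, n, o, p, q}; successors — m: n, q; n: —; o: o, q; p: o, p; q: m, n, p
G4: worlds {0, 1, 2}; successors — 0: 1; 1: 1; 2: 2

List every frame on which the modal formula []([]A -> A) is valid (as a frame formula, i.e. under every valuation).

The schema corresponds to shift-reflexivity: forall x forall y (Rxy -> Ryy).
G1: fails — Rw3w1 but not Rw1w1.
G2: fails — Rut but not Rtt.
G3: fails — Roq but not Rqq.
G4: holds.
Valid on: G4.

G4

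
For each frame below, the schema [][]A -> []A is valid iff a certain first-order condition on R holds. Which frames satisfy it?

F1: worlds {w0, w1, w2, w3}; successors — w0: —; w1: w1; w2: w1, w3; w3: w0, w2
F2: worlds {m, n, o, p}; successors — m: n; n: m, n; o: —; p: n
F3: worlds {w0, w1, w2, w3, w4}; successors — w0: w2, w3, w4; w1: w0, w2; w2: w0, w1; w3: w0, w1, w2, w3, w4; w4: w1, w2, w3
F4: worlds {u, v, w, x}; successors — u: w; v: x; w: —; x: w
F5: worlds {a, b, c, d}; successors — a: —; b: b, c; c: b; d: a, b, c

F2

The schema corresponds to density: forall x forall y (Rxy -> exists z (Rxz & Rzy)).
F1: fails — Rw3w2 but no z with Rw3z and Rzw2.
F2: satisfies the condition.
F3: fails — Rw2w1 but no z with Rw2z and Rzw1.
F4: fails — Rxw but no z with Rxz and Rzw.
F5: fails — Rda but no z with Rdz and Rza.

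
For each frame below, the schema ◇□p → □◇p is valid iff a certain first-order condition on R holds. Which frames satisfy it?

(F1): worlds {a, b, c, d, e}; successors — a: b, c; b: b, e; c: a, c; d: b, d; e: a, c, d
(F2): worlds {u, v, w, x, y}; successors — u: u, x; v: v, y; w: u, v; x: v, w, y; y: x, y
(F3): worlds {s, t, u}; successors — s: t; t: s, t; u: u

The schema corresponds to convergence: ∀x ∀y ∀z (Rxy ∧ Rxz → ∃w (Ryw ∧ Rzw)).
(F1): fails — Rab and Rac but b and c have no common successor.
(F2): fails — Ruu and Rux but u and x have no common successor.
(F3): ✓.
Valid on: (F3).

(F3)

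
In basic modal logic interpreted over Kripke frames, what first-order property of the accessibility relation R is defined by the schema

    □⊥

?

□⊥ is valid iff no world has any successor (otherwise □⊥ fails at any world with one).

emptiness of R: ∀x ∀y ¬Rxy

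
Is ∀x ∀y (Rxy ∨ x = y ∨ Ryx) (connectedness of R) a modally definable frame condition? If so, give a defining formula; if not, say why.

Not definable by any modal formula

Any modally definable frame class is closed under disjoint unions.
Take 3 disjoint single-world reflexive frames: each is trivially connected, but their disjoint union has 3 worlds with no edge between distinct components, so it is not connected.
Hence connectedness of R is not modally definable.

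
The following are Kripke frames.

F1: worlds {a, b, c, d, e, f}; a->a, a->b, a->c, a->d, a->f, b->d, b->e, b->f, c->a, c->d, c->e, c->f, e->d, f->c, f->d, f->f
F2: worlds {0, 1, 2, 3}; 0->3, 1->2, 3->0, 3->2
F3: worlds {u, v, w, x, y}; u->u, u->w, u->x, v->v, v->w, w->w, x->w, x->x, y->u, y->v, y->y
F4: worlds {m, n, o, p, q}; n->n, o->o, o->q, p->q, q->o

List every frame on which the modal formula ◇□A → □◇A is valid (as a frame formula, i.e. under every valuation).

This is the axiom for convergence; its first-order frame correspondent is ∀x ∀y ∀z (Rxy ∧ Rxz → ∃w (Ryw ∧ Rzw)).
F1: fails — Rab and Rad but b and d have no common successor.
F2: fails — R12 and R12 but 2 and 2 have no common successor.
F3: satisfies the condition.
F4: satisfies the condition.
Valid on: F3, F4.

F3, F4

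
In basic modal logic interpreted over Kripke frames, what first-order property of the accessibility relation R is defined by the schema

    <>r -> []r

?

partial functionality

This is the CD axiom.
Its frame correspondent is partial functionality — forall x forall y forall z (Rxy & Rxz -> y = z).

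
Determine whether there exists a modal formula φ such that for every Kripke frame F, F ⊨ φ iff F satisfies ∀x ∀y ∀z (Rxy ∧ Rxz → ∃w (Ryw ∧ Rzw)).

Definable; ◇□p → □◇p defines it

Yes: it is convergence, defined by the .2 schema ◇□p → □◇p.
Suppose ◇□p→□◇p is valid. Take Rxy, Rxz and set V(p)={w : Ryw}. Then □p at y so ◇□p at x, so □◇p at x, so ◇p at z, giving w with Rzw and Ryw.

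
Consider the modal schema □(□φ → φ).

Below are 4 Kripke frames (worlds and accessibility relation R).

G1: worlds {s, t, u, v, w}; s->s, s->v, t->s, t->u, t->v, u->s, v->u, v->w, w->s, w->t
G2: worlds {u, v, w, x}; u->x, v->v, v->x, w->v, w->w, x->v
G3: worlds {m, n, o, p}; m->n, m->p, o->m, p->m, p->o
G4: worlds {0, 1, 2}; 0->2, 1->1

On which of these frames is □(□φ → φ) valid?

none

This is the axiom for shift-reflexivity; its first-order frame correspondent is ∀x ∀y (Rxy → Ryy).
G1: fails — Rwt but not Rtt.
G2: fails — Rvx but not Rxx.
G3: fails — Rom but not Rmm.
G4: fails — R02 but not R22.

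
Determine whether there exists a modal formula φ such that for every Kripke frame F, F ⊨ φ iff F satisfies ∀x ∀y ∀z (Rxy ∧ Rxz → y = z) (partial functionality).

Yes — defined by ◇r → □r

The condition is partial functionality. A defining modal formula is ◇r → □r.
Suppose ◇r→□r is valid. Take Rxy, Rxz and set V(r)={y}. Then ◇r at x, so □r at x, so r at z, i.e. z=y.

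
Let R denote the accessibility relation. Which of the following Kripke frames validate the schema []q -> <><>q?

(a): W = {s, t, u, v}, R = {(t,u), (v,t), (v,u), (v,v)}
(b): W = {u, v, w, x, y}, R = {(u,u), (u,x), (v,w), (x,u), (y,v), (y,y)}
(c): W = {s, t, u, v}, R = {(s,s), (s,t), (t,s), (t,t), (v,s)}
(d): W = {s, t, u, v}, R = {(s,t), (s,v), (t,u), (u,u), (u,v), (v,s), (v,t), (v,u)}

The schema corresponds to a generalized confluence (Geach) condition: forall x exists w (xRw & x R^2 w).
(a): fails — at s but no w with sRw and sR²w.
(b): fails — at v but no t with vRt and vR²t.
(c): fails — at u but no w with uRw and uR²w.
(d): condition met.

(d)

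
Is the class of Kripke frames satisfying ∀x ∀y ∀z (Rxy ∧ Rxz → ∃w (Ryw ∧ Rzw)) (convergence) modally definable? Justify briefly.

Yes, by ◇□q → □◇q

Yes: it is convergence, defined by the .2 schema ◇□q → □◇q.
Suppose ◇□q→□◇q is valid. Take Rxy, Rxz and set V(q)={w : Ryw}. Then □q at y so ◇□q at x, so □◇q at x, so ◇q at z, giving w with Rzw and Ryw.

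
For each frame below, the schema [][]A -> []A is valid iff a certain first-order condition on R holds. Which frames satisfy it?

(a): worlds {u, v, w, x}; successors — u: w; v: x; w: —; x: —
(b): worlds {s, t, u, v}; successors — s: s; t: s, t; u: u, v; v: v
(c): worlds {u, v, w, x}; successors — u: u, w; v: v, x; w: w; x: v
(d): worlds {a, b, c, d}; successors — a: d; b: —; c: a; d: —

(b), (c)

Frame correspondent (Sahlqvist): forall x forall y (Rxy -> exists z (Rxz & Rzy)) — i.e. density.
(a): fails — Rvx but no z with Rvz and Rzx.
(b): holds.
(c): holds.
(d): fails — Rca but no z with Rcz and Rza.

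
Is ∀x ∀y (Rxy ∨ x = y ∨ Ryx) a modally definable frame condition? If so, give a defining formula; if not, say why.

Modal frame validity is preserved under disjoint unions.
Take 3 disjoint single-world reflexive frames: each is trivially connected, but their disjoint union has 3 worlds with no edge between distinct components, so it is not connected.
Hence connectedness of R is not modally definable.

Not definable by any modal formula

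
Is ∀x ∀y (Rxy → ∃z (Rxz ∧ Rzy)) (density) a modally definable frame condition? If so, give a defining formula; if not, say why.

Yes — defined by □□q → □q

This is a Sahlqvist condition; the C4 axiom □□q → □q defines it.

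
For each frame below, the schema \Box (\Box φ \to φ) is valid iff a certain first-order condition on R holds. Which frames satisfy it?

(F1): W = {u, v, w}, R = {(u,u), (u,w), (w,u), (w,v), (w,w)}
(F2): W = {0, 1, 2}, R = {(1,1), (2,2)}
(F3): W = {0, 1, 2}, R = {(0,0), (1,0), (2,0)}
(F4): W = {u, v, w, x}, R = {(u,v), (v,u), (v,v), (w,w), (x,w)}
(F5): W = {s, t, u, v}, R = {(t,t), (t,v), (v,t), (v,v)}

(F2), (F3), (F5)

Frame correspondent (Sahlqvist): \forall x \forall y (Rxy \to Ryy) — i.e. shift-reflexivity.
(F1): fails — Rwv but not Rvv.
(F2): satisfies the condition.
(F3): satisfies the condition.
(F4): fails — Rvu but not Ruu.
(F5): satisfies the condition.
Valid on: (F2), (F3), (F5).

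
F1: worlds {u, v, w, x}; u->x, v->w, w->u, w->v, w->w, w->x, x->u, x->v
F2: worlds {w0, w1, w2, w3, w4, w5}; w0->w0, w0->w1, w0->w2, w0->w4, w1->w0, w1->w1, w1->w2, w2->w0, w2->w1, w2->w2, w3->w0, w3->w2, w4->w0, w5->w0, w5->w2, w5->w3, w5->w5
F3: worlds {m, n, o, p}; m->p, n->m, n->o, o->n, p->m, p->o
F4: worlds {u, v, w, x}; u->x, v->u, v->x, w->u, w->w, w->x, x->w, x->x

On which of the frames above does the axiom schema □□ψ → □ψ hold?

The schema corresponds to density: ∀x ∀y (Rxy → ∃z (Rxz ∧ Rzy)).
F1: fails — Rxu but no z with Rxz and Rzu.
F2: holds.
F3: fails — Ron but no z with Roz and Rzn.
F4: fails — Rvu but no z with Rvz and Rzu.
Valid on: F2.

F2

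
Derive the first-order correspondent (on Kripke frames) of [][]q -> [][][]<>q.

forall x forall z (x R^3 z -> exists w (x R^2 w & zRw))

This is a Sahlqvist (Geach-type) schema ◇^0□^2q → □^3◇^1q.
First-order correspondent: forall x forall z (x R^3 z -> exists w (x R^2 w & zRw)).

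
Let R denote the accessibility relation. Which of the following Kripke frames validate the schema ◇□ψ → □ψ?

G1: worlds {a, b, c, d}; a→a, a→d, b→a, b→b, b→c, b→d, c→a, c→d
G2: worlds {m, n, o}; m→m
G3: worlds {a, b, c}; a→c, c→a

The schema corresponds to the Euclidean property: ∀x ∀y ∀z (Rxy ∧ Rxz → Ryz).
G1: fails — Rad and Raa but not Rda.
G2: ✓.
G3: fails — Rac and Rac but not Rcc.
Valid on: G2.

G2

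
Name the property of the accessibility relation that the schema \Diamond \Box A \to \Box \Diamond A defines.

Suppose ◇□A→□◇A is valid. Take Rxy, Rxz and set V(A)={w : Ryw}. Then □A at y so ◇□A at x, so □◇A at x, so ◇A at z, giving w with Rzw and Ryw.

Convergence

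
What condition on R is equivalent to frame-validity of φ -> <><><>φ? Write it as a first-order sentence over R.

forall x exists w (x = w & x R^3 w)

This is a Sahlqvist (Geach-type) schema ◇^0□^0φ → □^0◇^3φ.
Minimal-valuation argument: fix x; take any y with xR^0y and any z with xR^0z. Set V(φ) to the set of worlds R-reachable from y in exactly 0 steps. Then □^0φ holds at y, so the antecedent holds at x; validity forces ◇^3φ at z, giving a w with zR^3w and yR^0w.
First-order correspondent: forall x exists w (x = w & x R^3 w).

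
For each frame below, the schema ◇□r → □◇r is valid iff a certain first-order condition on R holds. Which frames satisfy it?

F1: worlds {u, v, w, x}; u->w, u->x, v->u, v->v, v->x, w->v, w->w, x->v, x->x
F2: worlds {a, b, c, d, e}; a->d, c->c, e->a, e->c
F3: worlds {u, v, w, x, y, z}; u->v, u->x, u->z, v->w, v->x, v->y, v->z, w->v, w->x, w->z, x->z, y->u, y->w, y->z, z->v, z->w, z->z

The schema corresponds to convergence: ∀x ∀y ∀z (Rxy ∧ Rxz → ∃w (Ryw ∧ Rzw)).
F1: satisfies the condition.
F2: fails — Rad and Rad but d and d have no common successor.
F3: satisfies the condition.
Valid on: F1, F3.

F1, F3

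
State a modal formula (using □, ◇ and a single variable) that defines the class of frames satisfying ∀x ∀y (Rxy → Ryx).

The condition is symmetry. The B schema r → □◇r defines it.
Suppose r→□◇r is valid. Take Rxy and set V(r)={x}. Then r at x, so □◇r at x, so ◇r at y, so some z with Ryz has r; z=x, i.e. Ryx.

r → □◇r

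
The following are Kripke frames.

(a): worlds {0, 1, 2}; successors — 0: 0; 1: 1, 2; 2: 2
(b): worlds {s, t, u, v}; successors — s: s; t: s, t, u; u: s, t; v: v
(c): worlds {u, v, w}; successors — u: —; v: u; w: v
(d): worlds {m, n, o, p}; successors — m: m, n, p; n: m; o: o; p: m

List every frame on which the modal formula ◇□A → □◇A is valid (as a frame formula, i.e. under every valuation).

(a), (b), (d)

This is the axiom for convergence; its first-order frame correspondent is ∀x ∀y ∀z (Rxy ∧ Rxz → ∃w (Ryw ∧ Rzw)).
(a): ✓.
(b): ✓.
(c): fails — Rvu and Rvu but u and u have no common successor.
(d): ✓.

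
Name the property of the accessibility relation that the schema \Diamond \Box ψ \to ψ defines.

Replacing ψ by ¬ψ and contraposing gives the equivalent schema ψ → □◇ψ.
Suppose ψ→□◇ψ is valid. Take Rxy and set V(ψ)={x}. Then ψ at x, so □◇ψ at x, so ◇ψ at y, so some z with Ryz has ψ; z=x, i.e. Ryx.
Conversely, on a frame with symmetry the schema holds at every world under every valuation.
So the correspondent is symmetry.

Symmetry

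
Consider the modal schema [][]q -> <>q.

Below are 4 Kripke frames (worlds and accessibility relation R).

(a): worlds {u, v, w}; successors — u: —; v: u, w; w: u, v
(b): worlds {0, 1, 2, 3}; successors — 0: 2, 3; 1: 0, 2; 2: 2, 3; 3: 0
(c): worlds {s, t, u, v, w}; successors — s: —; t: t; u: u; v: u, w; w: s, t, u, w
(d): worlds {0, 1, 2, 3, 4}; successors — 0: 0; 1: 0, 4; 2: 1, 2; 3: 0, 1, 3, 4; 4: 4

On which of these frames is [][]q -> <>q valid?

Frame correspondent (Sahlqvist): forall x exists w (x R^2 w & xRw) — i.e. a generalized confluence (Geach) condition.
(a): fails — at u but no t with uR²t and uRt.
(b): fails — at 3 but no w with 3R²w and 3Rw.
(c): fails — at s but no w* with sR²w* and sRw*.
(d): satisfies the condition.
Valid on: (d).

(d)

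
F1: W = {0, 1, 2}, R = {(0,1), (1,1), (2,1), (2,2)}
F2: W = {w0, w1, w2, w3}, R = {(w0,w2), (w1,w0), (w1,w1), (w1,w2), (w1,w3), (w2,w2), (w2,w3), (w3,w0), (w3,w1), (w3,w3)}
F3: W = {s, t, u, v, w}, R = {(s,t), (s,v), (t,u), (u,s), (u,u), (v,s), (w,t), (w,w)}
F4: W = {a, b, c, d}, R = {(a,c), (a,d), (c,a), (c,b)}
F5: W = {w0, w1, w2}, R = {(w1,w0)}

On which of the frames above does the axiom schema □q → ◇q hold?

F1, F2, F3

Frame correspondent (Sahlqvist): ∀x ∃y Rxy — i.e. seriality.
F1: ✓.
F2: ✓.
F3: ✓.
F4: fails — world b has no successor.
F5: fails — world w0 has no successor.
Valid on: F1, F2, F3.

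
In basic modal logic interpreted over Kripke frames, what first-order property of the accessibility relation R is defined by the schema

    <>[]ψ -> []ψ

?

Replacing ψ by ¬ψ and contraposing gives the equivalent schema ◇ψ → □◇ψ.
Suppose ◇ψ→□◇ψ is valid. Take Rxy, Rxz and set V(ψ)={y}. Then ◇ψ at x, so □◇ψ at x, so ◇ψ at z, so some w with Rzw has ψ; w=y, i.e. Rzy. By symmetry of the argument, Ryz.

the Euclidean property: forall x forall y forall z (Rxy & Rxz -> Ryz)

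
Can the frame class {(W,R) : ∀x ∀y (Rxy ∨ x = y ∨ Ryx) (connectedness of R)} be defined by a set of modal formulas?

Not definable by any modal formula

Modal frame validity is preserved under disjoint unions.
Take 4 disjoint single-world reflexive frames: each is trivially connected, but their disjoint union has 4 worlds with no edge between distinct components, so it is not connected.
So no modal formula (or set of formulas) defines exactly the connected frames.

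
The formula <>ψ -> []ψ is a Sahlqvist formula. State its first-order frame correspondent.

partial functionality: forall x forall y forall z (Rxy & Rxz -> y = z)

Suppose ◇ψ→□ψ is valid. Take Rxy, Rxz and set V(ψ)={y}. Then ◇ψ at x, so □ψ at x, so ψ at z, i.e. z=y.
The converse is a direct semantic check.
So the correspondent is partial functionality.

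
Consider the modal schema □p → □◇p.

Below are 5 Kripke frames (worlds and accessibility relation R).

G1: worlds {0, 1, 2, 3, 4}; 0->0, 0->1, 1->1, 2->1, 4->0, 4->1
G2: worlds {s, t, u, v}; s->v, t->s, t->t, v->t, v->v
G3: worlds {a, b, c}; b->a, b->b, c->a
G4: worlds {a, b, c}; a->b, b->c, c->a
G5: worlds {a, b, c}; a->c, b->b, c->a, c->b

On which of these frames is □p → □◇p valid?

Frame correspondent (Sahlqvist): ∀x ∀z (xRz → ∃w (xRw ∧ zRw)) — i.e. a generalized confluence (Geach) condition.
G1: satisfies the condition.
G2: fails — tRs but no w with tRw and sRw.
G3: fails — bRa but no w with bRw and aRw.
G4: fails — aRb but no w with aRw and bRw.
G5: fails — aRc but no w with aRw and cRw.

G1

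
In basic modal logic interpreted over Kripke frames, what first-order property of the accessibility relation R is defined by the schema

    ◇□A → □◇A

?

Suppose ◇□A→□◇A is valid. Take Rxy, Rxz and set V(A)={w : Ryw}. Then □A at y so ◇□A at x, so □◇A at x, so ◇A at z, giving w with Rzw and Ryw.

convergence: ∀x ∀y ∀z (Rxy ∧ Rxz → ∃w (Ryw ∧ Rzw))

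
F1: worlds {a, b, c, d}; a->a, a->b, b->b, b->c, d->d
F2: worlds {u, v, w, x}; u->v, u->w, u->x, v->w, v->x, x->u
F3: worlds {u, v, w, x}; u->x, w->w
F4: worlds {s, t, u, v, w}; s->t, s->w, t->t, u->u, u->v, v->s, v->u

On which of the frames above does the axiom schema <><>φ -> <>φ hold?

Frame correspondent (Sahlqvist): forall x forall y (x R^2 y -> exists w (y = w & xRw)) — i.e. a generalized confluence (Geach) condition.
F1: fails — aR²c but no w with c=w and aRw.
F2: fails — uR²u but no t with u=t and uRt.
F3: ✓.
F4: fails — uR²s but no w* with s=w* and uRw*.

F3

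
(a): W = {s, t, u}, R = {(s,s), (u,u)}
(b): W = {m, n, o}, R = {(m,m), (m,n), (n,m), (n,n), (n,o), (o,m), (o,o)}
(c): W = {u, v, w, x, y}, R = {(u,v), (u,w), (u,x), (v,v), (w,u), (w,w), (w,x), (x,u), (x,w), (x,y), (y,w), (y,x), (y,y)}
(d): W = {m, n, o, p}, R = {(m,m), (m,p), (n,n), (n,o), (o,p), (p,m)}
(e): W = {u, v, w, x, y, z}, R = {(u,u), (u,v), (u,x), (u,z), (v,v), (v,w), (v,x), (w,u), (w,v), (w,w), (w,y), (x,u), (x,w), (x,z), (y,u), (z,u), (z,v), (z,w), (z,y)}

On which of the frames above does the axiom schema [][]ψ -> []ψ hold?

(a), (b), (c), (e)

The schema corresponds to density: forall x forall y (Rxy -> exists z (Rxz & Rzy)).
(a): condition met.
(b): condition met.
(c): condition met.
(d): fails — Rop but no z with Roz and Rzp.
(e): condition met.
Valid on: (a), (b), (c), (e).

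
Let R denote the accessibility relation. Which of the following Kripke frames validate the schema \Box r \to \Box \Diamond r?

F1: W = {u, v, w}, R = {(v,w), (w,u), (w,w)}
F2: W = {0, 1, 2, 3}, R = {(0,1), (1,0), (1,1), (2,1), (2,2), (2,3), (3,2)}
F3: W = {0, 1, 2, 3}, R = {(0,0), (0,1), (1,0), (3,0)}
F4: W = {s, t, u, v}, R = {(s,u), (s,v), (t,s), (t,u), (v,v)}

The schema corresponds to a generalized confluence (Geach) condition: \forall x \forall z (xRz \to \exists w (xRw \wedge zRw)).
F1: fails — wRu but no t with wRt and uRt.
F2: condition met.
F3: condition met.
F4: fails — sRu but no w with sRw and uRw.
Valid on: F2, F3.

F2, F3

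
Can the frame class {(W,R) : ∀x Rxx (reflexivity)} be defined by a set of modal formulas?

This is a Sahlqvist condition; the T axiom □q → q defines it.

Yes — defined by □q → q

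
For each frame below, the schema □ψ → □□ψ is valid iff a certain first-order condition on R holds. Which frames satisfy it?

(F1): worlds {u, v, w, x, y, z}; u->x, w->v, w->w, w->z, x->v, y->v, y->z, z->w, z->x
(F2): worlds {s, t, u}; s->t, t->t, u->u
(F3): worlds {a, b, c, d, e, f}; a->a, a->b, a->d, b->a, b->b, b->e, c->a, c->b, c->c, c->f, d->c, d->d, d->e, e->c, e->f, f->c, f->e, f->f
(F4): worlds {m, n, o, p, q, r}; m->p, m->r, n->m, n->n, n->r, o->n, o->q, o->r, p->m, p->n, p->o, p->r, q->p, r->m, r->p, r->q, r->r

(F2)

This is the axiom for transitivity; its first-order frame correspondent is ∀x ∀y ∀z (Rxy ∧ Ryz → Rxz).
(F1): fails — Rzx and Rxv but not Rzv.
(F2): satisfies the condition.
(F3): fails — Rdc and Rcf but not Rdf.
(F4): fails — Rnr and Rrp but not Rnp.
Valid on: (F2).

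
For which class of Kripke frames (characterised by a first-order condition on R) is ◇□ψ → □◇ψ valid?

Suppose ◇□ψ→□◇ψ is valid. Take Rxy, Rxz and set V(ψ)={w : Ryw}. Then □ψ at y so ◇□ψ at x, so □◇ψ at x, so ◇ψ at z, giving w with Rzw and Ryw.
Conversely, on a frame with convergence the schema holds at every world under every valuation.
Frame condition: ∀x ∀y ∀z (Rxy ∧ Rxz → ∃w (Ryw ∧ Rzw)).

Convergence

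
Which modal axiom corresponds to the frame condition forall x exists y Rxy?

This is seriality; the standard corresponding axiom is D: □p → ◇p.
Suppose □p→◇p is valid. At any x set V(p)=W. Then □p at x, so ◇p at x, so x has a successor.

□p → ◇p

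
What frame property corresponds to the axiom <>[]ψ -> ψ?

Symmetry

This is frame-equivalent to ψ → □◇ψ (substitute ¬ψ for ψ and contrapose).
Suppose ψ→□◇ψ is valid. Take Rxy and set V(ψ)={x}. Then ψ at x, so □◇ψ at x, so ◇ψ at y, so some z with Ryz has ψ; z=x, i.e. Ryx.
Conversely, on a frame with symmetry the schema holds at every world under every valuation.
Frame condition: forall x forall y (Rxy -> Ryx).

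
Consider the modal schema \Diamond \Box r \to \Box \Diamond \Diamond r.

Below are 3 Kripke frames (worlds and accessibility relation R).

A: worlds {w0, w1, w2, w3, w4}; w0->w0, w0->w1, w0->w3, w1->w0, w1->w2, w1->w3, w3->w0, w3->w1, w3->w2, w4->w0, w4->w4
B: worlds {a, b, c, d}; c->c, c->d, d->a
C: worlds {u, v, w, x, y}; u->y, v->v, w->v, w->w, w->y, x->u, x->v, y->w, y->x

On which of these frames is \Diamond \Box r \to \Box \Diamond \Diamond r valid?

This is the axiom for a generalized confluence (Geach) condition; its first-order frame correspondent is \forall x \forall y \forall z ((xRy \wedge xRz) \to \exists w (yRw \wedge z R^2 w)).
A: fails — w1Rw0, w1Rw2 but no w with w0Rw and w2R²w.
B: fails — cRc, cRd but no w with cRw and dR²w.
C: fails — wRy, wRv but no t with yRt and vR²t.
Valid on no frame.

none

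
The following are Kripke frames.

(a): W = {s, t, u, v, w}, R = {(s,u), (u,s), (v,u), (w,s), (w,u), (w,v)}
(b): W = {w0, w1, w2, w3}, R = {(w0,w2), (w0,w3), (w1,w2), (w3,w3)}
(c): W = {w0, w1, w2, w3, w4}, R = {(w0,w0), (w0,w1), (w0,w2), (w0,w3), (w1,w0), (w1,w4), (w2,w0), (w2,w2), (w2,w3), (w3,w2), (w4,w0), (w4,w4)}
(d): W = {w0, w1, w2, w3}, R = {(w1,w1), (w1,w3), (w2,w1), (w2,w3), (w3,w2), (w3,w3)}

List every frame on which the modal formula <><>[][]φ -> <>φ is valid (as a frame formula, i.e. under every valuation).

This is the axiom for a generalized confluence (Geach) condition; its first-order frame correspondent is forall x forall y (x R^2 y -> exists w (y R^2 w & xRw)).
(a): fails — sR²s but no w* with sR²w* and sRw*.
(b): condition met.
(c): condition met.
(d): condition met.
Valid on: (b), (c), (d).

(b), (c), (d)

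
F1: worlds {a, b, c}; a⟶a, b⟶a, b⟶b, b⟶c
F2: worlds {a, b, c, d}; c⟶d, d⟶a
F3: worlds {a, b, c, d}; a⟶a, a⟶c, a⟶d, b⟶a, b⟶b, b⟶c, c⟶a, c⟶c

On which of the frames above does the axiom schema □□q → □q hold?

F1, F3

Frame correspondent (Sahlqvist): ∀x ∀y (Rxy → ∃z (Rxz ∧ Rzy)) — i.e. density.
F1: ✓.
F2: fails — Rcd but no z with Rcz and Rzd.
F3: ✓.
Valid on: F1, F3.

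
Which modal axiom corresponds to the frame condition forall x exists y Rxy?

This is seriality; the standard corresponding axiom is D: □r → ◇r.
Suppose □r→◇r is valid. At any x set V(r)=W. Then □r at x, so ◇r at x, so x has a successor.

□r → ◇r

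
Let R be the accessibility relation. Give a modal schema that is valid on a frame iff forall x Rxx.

□ψ → ψ

A defining formula is □ψ → ψ (the T axiom).
Suppose □ψ→ψ is valid. At any x set V(ψ)={w : Rxw}. Then □ψ holds at x, so ψ holds at x, i.e. Rxx.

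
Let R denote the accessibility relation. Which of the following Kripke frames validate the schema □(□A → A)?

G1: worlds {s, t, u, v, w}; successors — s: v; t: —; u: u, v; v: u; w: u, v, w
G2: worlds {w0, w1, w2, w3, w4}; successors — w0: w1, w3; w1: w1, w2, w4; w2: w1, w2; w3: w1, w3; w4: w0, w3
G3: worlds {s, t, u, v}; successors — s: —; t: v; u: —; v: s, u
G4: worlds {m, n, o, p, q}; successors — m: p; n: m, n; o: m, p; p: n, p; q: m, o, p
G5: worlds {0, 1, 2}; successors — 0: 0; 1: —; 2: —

G5

Frame correspondent (Sahlqvist): ∀x ∀y (Rxy → Ryy) — i.e. shift-reflexivity.
G1: fails — Ruv but not Rvv.
G2: fails — Rw4w0 but not Rw0w0.
G3: fails — Rvu but not Ruu.
G4: fails — Rom but not Rmm.
G5: satisfies the condition.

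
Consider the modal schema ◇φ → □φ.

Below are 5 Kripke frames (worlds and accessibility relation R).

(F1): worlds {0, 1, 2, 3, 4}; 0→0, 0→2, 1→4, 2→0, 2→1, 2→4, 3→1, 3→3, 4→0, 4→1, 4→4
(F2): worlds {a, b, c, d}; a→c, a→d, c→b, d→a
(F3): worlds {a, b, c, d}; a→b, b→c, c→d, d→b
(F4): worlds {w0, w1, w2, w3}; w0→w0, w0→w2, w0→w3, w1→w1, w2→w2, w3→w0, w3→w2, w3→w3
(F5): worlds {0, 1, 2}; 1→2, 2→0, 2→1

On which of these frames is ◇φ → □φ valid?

This is the axiom for partial functionality; its first-order frame correspondent is ∀x ∀y ∀z (Rxy ∧ Rxz → y = z).
(F1): fails — 0 sees both 0 and 2.
(F2): fails — a sees both c and d.
(F3): ✓.
(F4): fails — w0 sees both w0 and w2.
(F5): fails — 2 sees both 0 and 1.
Valid on: (F3).

(F3)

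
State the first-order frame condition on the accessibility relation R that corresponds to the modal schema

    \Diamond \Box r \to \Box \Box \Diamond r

This is a Sahlqvist (Geach-type) schema ◇^1□^1r → □^2◇^1r.
Minimal-valuation argument: fix x; take any y with xR^1y and any z with xR^2z. Set V(r) to the set of worlds R-reachable from y in exactly 1 step. Then □^1r holds at y, so the antecedent holds at x; validity forces ◇^1r at z, giving a w with zR^1w and yR^1w.
First-order correspondent: \forall x \forall y \forall z ((xRy \wedge x R^2 z) \to \exists w (yRw \wedge zRw)).

\forall x \forall y \forall z ((xRy \wedge x R^2 z) \to \exists w (yRw \wedge zRw))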